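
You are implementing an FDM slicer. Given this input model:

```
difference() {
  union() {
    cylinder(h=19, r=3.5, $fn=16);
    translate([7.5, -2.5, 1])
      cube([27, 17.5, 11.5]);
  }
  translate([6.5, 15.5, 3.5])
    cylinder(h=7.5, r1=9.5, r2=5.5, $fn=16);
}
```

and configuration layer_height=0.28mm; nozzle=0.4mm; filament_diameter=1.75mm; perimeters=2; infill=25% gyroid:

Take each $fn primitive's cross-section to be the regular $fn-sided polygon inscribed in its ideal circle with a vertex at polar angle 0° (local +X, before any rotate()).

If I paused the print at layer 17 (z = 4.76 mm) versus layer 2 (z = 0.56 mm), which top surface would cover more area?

Layer 17 (z = 4.76): the r=3.5 cylinder contributes a regular 16-gon of circumradius 3.5 (area = (16/2)·3.500²·sin(360°/16) = 37.50 mm²); the cube at (7.5, -2.5) is present — its section is the full 27×17.5 rectangle (area 472.50 mm²); Taking the union: the 2 present regions are separate (no shared area or edge), so areas and boundary lengths simply add and each stays a separate island — area = 510.00 mm²; the cone at (6.5, 15.5) contributes a regular 16-gon of circumradius 8.828 (interpolated between r1=9.5 and r2=5.5 at t=0.168) (area = (16/2)·8.828²·sin(360°/16) = 238.59 mm²); Subtracting the remaining from the first: starting from the result so far (510.00 mm²), the cone at (6.5, 15.5) partially overlaps it — only the 47.03 mm² overlap (of its 238.59 mm²) is removed, clipping the outline — area = 462.97 mm². So its area = 462.97 mm². Layer 2 (z = 0.56): the cylinder: section is a regular 16-gon, circumradius r=3.5 (area = (16/2)·3.500²·sin(360°/16) = 37.50 mm²); the cube at (7.5, -2.5) is absent (z outside [1, 12.5]); Merging all regions: only the r=3.5 cylinder is present, so the union is just that shape — area = 37.50 mm²; the cone at (6.5, 15.5) does not reach this height (z outside [3.5, 11]); Taking the first minus the rest: none of the subtracted shapes is present at this height, so that combined region is unchanged — area = 37.50 mm². So its area = 37.50 mm². Layer 17 is larger (462.97 vs 37.50 mm²).

layer 17 (z = 4.76 mm)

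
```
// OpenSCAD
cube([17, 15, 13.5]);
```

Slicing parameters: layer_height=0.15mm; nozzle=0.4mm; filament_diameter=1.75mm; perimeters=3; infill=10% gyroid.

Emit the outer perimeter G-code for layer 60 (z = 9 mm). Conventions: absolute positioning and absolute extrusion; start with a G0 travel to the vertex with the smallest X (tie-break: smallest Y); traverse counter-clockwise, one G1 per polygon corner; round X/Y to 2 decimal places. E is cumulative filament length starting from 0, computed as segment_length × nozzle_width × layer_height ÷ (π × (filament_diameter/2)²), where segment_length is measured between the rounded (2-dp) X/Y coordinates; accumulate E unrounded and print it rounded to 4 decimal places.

G0 X0.00 Y0.00 Z9.00
G1 X17.00 Y0.00 E0.4241
G1 X17.00 Y15.00 E0.7982
G1 X0.00 Y15.00 E1.2223
G1 X0.00 Y0.00 E1.5965

At z = 9 mm: the cube (footprint 17×15) is included at this height. The outline is a single polygon with 4 vertices. Extrusion per mm of travel: 0.4 × 0.15 / (π × 0.875²) = 0.024945. Accumulating E over each segment gives final E = 1.5965.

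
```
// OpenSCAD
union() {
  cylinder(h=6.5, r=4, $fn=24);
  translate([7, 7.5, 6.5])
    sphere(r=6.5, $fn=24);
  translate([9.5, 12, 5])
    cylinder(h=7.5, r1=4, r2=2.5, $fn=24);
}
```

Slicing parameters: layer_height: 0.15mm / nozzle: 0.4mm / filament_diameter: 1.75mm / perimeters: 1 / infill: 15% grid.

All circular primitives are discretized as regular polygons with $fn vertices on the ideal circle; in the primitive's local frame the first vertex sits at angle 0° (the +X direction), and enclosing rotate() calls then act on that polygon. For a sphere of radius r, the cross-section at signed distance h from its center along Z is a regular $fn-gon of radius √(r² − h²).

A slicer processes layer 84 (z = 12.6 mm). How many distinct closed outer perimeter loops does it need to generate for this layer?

At z = 12.6 mm: the cylinder is not intersected at this z (z outside [0, 6.5]); the r=6.5 sphere at (7, 7.5) slices to a regular 24-gon of circumradius 2.245 (√(r²−h²) with h=6.1 from center); the cone at (9.5, 12) is not intersected at this z (z outside [5, 12.5]); Taking the union: only the r=6.5 sphere at (7, 7.5) is present, so the union is just that shape — 1 connected region. The result has 1 disconnected region.

1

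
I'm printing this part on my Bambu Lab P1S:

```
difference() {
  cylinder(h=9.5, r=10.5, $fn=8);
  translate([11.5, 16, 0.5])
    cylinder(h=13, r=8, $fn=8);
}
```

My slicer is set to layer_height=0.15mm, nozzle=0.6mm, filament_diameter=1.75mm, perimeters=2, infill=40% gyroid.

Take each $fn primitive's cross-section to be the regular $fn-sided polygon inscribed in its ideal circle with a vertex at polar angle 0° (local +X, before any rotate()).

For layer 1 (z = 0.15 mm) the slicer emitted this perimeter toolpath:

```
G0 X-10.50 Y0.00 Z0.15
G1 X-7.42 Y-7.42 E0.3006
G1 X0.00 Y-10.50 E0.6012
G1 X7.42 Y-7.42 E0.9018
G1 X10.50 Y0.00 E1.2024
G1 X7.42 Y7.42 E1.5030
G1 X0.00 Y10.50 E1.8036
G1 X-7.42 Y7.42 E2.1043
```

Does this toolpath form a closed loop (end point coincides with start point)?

no

Start point (G0): (-10.50, 0.00). End point (last G1): the path does not return to the start — open.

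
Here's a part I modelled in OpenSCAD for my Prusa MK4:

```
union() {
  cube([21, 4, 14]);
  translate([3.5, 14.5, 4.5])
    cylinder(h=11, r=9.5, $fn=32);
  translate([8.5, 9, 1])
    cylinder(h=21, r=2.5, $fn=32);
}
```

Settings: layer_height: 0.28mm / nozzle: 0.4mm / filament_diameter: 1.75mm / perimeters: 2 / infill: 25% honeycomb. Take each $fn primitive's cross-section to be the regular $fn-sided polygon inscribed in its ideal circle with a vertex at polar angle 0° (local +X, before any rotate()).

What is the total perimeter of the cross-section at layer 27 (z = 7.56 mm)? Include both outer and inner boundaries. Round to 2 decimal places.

At z = 7.56 mm: the 21×4 cube contributes its full rectangle (perimeter 50.00 mm); the cylinder at (3.5, 14.5): section is a regular 32-gon, circumradius r=9.5 (perimeter = 2·32·9.500·sin(180°/32) = 59.59 mm); the r=2.5 cylinder at (8.5, 9) gives a regular 32-gon of circumradius 2.5 (constant along its height) (perimeter = 2·32·2.500·sin(180°/32) = 15.68 mm); Combining (union): the regions partially overlap (shared area 18.50 mm²), so the edge portions inside another operand are dropped and the merged outline is re-measured after clipping — boundary = 109.86 mm. Overall, the cross-section has 2 separate islands. Total boundary length (outer) = 109.86 mm.

109.86 mm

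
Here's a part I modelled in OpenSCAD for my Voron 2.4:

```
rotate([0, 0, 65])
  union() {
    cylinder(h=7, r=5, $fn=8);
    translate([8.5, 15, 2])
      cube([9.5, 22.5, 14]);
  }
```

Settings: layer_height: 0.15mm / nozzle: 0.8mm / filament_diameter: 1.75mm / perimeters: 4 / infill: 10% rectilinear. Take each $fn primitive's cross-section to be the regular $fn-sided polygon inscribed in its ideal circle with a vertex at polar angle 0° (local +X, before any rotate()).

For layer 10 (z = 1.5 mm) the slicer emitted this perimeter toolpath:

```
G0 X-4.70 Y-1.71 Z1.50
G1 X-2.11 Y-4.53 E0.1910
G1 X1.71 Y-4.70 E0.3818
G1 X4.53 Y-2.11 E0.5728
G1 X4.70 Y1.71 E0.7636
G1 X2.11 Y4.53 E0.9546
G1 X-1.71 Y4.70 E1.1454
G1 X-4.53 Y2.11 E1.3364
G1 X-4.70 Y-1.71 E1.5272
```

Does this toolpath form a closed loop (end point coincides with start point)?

Start point (G0): (-4.70, -1.71). End point (last G1): the path returns to the start — closed.

yes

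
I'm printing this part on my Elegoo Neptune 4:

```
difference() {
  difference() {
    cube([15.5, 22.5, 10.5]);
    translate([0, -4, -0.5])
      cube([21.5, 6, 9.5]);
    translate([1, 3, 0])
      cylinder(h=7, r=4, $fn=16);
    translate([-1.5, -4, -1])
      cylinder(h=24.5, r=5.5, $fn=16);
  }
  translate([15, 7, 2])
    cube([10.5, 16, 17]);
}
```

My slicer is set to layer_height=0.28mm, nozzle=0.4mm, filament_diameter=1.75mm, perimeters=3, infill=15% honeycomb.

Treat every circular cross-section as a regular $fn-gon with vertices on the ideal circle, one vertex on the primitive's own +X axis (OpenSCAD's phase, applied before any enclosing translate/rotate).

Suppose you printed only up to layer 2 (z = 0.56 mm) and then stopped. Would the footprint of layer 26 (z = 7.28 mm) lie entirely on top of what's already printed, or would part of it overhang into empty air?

Compare the two slices. At z = 0.56: the 15.5×22.5 cube contributes its full rectangle (area 348.75 mm²); the cube at (0, -4) (footprint 21.5×6) is included at this height (area 129.00 mm²); the r=4 cylinder at (1, 3) gives a regular 16-gon of circumradius 4 (constant along its height) (area = (16/2)·4.000²·sin(360°/16) = 48.98 mm²); the cylinder at (-1.5, -4): section is a regular 16-gon, circumradius r=5.5 (area = (16/2)·5.500²·sin(360°/16) = 92.61 mm²); Subtracting the remaining from the first: starting from the 15.5×22.5 cube (348.75 mm²), the 21.5×6 cube at (0, -4) partially overlaps it — only the 31.00 mm² overlap (of its 129.00 mm²) is removed, clipping the outline; the r=4 cylinder at (1, 3) partially overlaps it — only the 21.05 mm² overlap (of its 48.98 mm²) is removed, clipping the outline; the r=5.5 cylinder at (-1.5, -4) misses the remaining region (no effect) — area = 296.70 mm²; the cube at (15, 7) does not reach this height (z outside [2, 19]); Taking the first minus the rest: none of the subtracted shapes is present at this height, so the result so far is unchanged — area = 296.70 mm². At z = 7.28: the cube (footprint 15.5×22.5) is included at this height (area 348.75 mm²); the cube at (0, -4) (footprint 21.5×6) is included at this height (area 129.00 mm²); the cylinder at (1, 3) is not intersected at this z (z outside [0, 7]); the r=5.5 cylinder at (-1.5, -4) gives a regular 16-gon of circumradius 5.5 (constant along its height) (area = (16/2)·5.500²·sin(360°/16) = 92.61 mm²); After the difference (first − rest): starting from the 15.5×22.5 cube (348.75 mm²), the 21.5×6 cube at (0, -4) partially overlaps it — only the 31.00 mm² overlap (of its 129.00 mm²) is removed, clipping the outline; the r=5.5 cylinder at (-1.5, -4) misses the remaining region (no effect) — area = 317.75 mm²; the cube at (15, 7) is present — its section is the full 10.5×16 rectangle (area 168.00 mm²); Taking the first minus the rest: starting from that combined region (317.75 mm²), the 10.5×16 cube at (15, 7) partially overlaps it — only the 7.75 mm² overlap (of its 168.00 mm²) is removed, clipping the outline — area = 310.00 mm². Checking containment: at z = 7.28 the cross-section extends beyond the z = 0.56 cross-section by about 21.05 mm².

part overhangs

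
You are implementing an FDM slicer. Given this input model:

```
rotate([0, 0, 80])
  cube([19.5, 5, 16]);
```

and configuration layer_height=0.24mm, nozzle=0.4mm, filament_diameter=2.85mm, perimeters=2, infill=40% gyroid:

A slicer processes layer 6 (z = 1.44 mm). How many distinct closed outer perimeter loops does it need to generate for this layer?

At z = 1.44 mm: the cube is present — its section is the full 19.5×5 rectangle; (whole slice rotated 80° about Z — lengths, areas and connectivity unchanged). The result has 1 disconnected region.

1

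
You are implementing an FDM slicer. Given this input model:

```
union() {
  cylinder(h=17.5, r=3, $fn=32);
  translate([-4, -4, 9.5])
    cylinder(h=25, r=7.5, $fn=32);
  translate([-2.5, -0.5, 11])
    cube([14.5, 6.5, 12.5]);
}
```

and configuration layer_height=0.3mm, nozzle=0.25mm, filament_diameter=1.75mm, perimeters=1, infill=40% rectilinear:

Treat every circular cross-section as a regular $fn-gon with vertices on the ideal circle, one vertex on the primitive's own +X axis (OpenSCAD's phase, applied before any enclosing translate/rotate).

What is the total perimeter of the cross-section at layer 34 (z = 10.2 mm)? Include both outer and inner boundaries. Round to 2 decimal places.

At z = 10.2 mm: the r=3 cylinder contributes a regular 32-gon of circumradius 3 (perimeter = 2·32·3.000·sin(180°/32) = 18.82 mm); the r=7.5 cylinder at (-4, -4) gives a regular 32-gon of circumradius 7.5 (constant along its height) (perimeter = 2·32·7.500·sin(180°/32) = 47.05 mm); the cube at (-2.5, -0.5) is not intersected at this z (z outside [11, 23.5]); Taking the union: the regions partially overlap (shared area 23.47 mm²), so the edge portions inside another operand are dropped and the merged outline is re-measured after clipping — boundary = 48.22 mm. Overall, the cross-section is a single solid region. Total boundary length (outer) = 48.22 mm.

48.22 mm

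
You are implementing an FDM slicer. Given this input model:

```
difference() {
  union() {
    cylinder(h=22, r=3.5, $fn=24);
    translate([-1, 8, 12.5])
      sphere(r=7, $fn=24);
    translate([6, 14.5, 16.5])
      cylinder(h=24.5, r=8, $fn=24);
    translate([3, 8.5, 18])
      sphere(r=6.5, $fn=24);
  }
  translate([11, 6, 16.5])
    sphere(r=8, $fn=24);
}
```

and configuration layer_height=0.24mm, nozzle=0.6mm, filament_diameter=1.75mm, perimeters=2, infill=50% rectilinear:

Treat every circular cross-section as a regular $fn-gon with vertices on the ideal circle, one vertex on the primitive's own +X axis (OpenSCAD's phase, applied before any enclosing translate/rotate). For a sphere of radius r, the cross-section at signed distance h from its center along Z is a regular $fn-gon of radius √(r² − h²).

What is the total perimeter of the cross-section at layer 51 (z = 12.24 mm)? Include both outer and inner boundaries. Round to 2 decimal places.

52.38 mm

At z = 12.24 mm: the r=3.5 cylinder gives a regular 24-gon of circumradius 3.5 (constant along its height) (perimeter = 2·24·3.500·sin(180°/24) = 21.93 mm); the r=7 sphere at (-1, 8) slices to a regular 24-gon of circumradius 6.995 (√(r²−h²) with h=0.26 from center) (perimeter = 2·24·6.995·sin(180°/24) = 43.83 mm); the cylinder at (6, 14.5) does not reach this height (z outside [16.5, 41]); the r=6.5 sphere at (3, 8.5) slices to a regular 24-gon of circumradius 3.012 (√(r²−h²) with h=5.76 from center) (perimeter = 2·24·3.012·sin(180°/24) = 18.87 mm); Merging all regions: the regions partially overlap (shared area 38.01 mm²), so the edge portions inside another operand are dropped and the merged outline is re-measured after clipping — boundary = 52.38 mm; the r=8 sphere at (11, 6) slices to a regular 24-gon of circumradius 6.771 (√(r²−h²) with h=4.26 from center) (perimeter = 2·24·6.771·sin(180°/24) = 42.42 mm); Subtracting the remaining from the first: starting from that combined region, the r=8 sphere at (11, 6) partially overlaps it — only the 6.55 mm² overlap (of its 142.41 mm²) is removed, clipping the outline — boundary = 52.38 mm. Overall, the cross-section is a single solid region. Total boundary length (outer) = 52.38 mm.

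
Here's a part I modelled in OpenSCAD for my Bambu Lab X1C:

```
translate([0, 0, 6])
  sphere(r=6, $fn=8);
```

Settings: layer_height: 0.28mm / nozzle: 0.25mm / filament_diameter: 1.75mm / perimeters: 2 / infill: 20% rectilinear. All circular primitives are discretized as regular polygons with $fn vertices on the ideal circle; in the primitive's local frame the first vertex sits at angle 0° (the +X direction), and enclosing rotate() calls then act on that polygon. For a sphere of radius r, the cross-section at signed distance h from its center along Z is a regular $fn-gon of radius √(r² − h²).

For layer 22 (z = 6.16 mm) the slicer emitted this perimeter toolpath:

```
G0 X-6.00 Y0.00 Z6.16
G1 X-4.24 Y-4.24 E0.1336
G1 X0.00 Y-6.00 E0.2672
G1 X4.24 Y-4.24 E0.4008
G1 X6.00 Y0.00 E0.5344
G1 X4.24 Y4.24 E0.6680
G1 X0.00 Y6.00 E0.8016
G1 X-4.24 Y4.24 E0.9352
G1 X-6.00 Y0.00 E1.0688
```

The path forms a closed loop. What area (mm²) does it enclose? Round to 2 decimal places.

101.76 mm²

Apply the shoelace formula to the sequence of (X, Y) vertices; enclosed area = 101.76 mm².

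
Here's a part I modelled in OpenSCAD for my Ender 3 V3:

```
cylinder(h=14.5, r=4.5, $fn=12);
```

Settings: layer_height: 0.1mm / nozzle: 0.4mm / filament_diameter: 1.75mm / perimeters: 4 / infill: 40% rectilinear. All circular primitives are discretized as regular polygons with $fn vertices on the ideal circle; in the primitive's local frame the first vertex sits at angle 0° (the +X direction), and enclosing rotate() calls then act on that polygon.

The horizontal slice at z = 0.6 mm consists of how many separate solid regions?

At z = 0.6 mm: the r=4.5 cylinder gives a regular 12-gon of circumradius 4.5 (constant along its height). The result has 1 disconnected region.

1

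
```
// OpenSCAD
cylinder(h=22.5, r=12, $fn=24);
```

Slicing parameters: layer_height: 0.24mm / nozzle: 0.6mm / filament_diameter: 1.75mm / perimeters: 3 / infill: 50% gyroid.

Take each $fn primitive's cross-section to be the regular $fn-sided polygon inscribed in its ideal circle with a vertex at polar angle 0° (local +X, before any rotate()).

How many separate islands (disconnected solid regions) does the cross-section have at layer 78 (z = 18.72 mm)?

1

At z = 18.72 mm: the r=12 cylinder gives a regular 24-gon of circumradius 12 (constant along its height). Overall, the cross-section is a single solid region. Island count = 1.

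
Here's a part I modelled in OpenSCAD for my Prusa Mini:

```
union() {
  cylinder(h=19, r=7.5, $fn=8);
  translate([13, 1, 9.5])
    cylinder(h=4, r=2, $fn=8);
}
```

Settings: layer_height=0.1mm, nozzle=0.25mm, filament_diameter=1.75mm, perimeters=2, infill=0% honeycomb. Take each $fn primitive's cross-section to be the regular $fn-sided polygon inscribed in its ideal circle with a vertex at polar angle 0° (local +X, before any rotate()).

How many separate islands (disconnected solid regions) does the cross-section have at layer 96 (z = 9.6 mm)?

At z = 9.6 mm: the r=7.5 cylinder gives a regular 8-gon of circumradius 7.5 (constant along its height); the cylinder at (13, 1): section is a regular 8-gon, circumradius r=2; Merging all regions: the 2 present regions are separate (no shared area or edge), so areas and boundary lengths simply add and each stays a separate island — 2 connected regions. Overall, the cross-section has 2 separate islands. Island count = 2.

2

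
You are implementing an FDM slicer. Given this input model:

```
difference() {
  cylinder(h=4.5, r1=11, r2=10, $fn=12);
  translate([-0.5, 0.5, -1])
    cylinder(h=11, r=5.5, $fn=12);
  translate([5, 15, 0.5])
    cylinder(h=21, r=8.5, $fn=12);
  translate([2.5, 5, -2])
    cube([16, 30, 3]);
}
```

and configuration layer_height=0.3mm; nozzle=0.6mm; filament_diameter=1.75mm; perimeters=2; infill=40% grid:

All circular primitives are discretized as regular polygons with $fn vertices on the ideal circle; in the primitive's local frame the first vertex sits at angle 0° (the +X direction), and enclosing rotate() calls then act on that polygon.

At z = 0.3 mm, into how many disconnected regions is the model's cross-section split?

1

At z = 0.3 mm: the cone contributes a regular 12-gon of circumradius 10.933 (interpolated between r1=11 and r2=10 at t=0.067); the r=5.5 cylinder at (-0.5, 0.5) contributes a regular 12-gon of circumradius 5.5; the cylinder at (5, 15) does not reach this height (z outside [0.5, 21.5]); the 16×30 cube at (2.5, 5) contributes its full rectangle; Subtracting the remaining from the first: starting from the cone, the r=5.5 cylinder at (-0.5, 0.5) lies wholly inside it (removes its full 90.75 mm² and its 34.16 mm outline becomes a hole wall); the 16×30 cube at (2.5, 5) partially overlaps it — only the 24.34 mm² overlap (of its 480.00 mm²) is removed, clipping the outline — 1 connected region. The result has 1 disconnected region.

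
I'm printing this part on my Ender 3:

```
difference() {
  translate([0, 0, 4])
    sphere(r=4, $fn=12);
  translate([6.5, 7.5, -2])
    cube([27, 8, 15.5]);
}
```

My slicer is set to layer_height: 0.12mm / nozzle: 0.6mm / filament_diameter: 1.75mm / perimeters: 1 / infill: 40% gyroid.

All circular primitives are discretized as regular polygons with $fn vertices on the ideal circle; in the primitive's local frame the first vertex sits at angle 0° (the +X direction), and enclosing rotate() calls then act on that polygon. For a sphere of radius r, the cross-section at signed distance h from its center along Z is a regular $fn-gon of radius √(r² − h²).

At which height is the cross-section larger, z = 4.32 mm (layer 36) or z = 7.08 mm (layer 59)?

Layer 36 (z = 4.32): the r=4 sphere slices to a regular 12-gon of circumradius 3.987 (√(r²−h²) with h=0.32 from center) (area = (12/2)·3.987²·sin(360°/12) = 47.69 mm²); the cube at (6.5, 7.5) (footprint 27×8) is included at this height (area 216.00 mm²); Taking the first minus the rest: starting from the r=4 sphere (47.69 mm²), the 27×8 cube at (6.5, 7.5) misses the remaining region (no effect) — area = 47.69 mm². So its area = 47.69 mm². Layer 59 (z = 7.08): the r=4 sphere slices to a regular 12-gon of circumradius 2.552 (√(r²−h²) with h=3.08 from center) (area = (12/2)·2.552²·sin(360°/12) = 19.54 mm²); the cube at (6.5, 7.5) is present — its section is the full 27×8 rectangle (area 216.00 mm²); After the difference (first − rest): starting from the r=4 sphere (19.54 mm²), the 27×8 cube at (6.5, 7.5) misses the remaining region (no effect) — area = 19.54 mm². So its area = 19.54 mm². Layer 36 is larger (47.69 vs 19.54 mm²).

layer 36 (z = 4.32 mm)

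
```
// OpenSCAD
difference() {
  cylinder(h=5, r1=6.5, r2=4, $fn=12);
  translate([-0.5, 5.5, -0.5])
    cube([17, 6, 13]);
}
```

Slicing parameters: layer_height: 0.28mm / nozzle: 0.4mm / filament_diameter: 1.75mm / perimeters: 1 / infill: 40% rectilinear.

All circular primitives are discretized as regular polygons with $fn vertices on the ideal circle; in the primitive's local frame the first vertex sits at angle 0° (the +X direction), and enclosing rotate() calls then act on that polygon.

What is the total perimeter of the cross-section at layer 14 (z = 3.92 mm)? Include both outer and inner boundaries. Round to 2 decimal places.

28.20 mm

At z = 3.92 mm: the cone: at t=0.784 of its height the radius interpolates to r₁+(r₂−r₁)t = 4.540, giving a regular 12-gon of that circumradius (perimeter = 2·12·4.540·sin(180°/12) = 28.20 mm); the cube at (-0.5, 5.5) (footprint 17×6) is included at this height (perimeter 46.00 mm); Taking the first minus the rest: starting from the cone, the 17×6 cube at (-0.5, 5.5) misses the remaining region (no effect) — boundary = 28.20 mm. Overall, the cross-section is a single solid region. Total boundary length (outer) = 28.20 mm.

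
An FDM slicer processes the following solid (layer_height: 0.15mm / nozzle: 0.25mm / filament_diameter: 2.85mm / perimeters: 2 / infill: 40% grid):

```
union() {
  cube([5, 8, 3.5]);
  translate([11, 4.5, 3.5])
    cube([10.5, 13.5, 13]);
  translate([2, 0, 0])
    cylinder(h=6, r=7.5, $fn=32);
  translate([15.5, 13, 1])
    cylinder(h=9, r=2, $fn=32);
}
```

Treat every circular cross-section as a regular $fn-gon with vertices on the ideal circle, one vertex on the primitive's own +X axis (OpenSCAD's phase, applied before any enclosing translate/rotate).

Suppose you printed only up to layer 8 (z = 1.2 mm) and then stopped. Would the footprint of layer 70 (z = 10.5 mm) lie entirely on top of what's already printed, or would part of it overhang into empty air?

part overhangs

Compare the two slices. At z = 1.2: the cube (footprint 5×8) is included at this height (area 40.00 mm²); the cube at (11, 4.5) is not intersected at this z (z outside [3.5, 16.5]); the r=7.5 cylinder at (2, 0) gives a regular 32-gon of circumradius 7.5 (constant along its height) (area = (32/2)·7.500²·sin(360°/32) = 175.58 mm²); the r=2 cylinder at (15.5, 13) contributes a regular 32-gon of circumradius 2 (area = (32/2)·2.000²·sin(360°/32) = 12.49 mm²); Taking the union: the regions partially overlap — summed areas 228.07 mm² minus the doubly-counted overlap 36.59 mm² gives 191.48 mm² — area = 191.48 mm². At z = 10.5: the cube does not reach this height (z outside [0, 3.5]); the cube at (11, 4.5) (footprint 10.5×13.5) is included at this height (area 141.75 mm²); the cylinder at (2, 0) does not reach this height (z outside [0, 6]); the cylinder at (15.5, 13) is not intersected at this z (z outside [1, 10]); Combining (union): only the 10.5×13.5 cube at (11, 4.5) is present, so the union is just that shape — area = 141.75 mm². Checking containment: at z = 10.5 the cross-section extends beyond the z = 1.2 cross-section by about 129.26 mm².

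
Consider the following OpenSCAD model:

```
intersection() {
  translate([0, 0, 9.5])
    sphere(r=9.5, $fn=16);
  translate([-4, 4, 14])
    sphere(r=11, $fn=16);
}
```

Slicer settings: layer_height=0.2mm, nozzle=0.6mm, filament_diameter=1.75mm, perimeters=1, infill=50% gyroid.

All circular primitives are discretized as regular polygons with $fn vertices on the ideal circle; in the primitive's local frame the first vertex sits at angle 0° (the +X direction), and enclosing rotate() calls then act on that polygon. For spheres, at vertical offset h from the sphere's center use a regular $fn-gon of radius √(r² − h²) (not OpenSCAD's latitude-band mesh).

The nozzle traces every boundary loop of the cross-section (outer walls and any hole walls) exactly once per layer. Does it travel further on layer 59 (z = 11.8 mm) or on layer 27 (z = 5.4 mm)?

layer 59 (z = 11.8 mm)

Layer 59 (z = 11.8): the r=9.5 sphere slices to a regular 16-gon of circumradius 9.217 (√(r²−h²) with h=2.3 from center) (perimeter = 2·16·9.217·sin(180°/16) = 57.54 mm); the r=11 sphere at (-4, 4) slices to a regular 16-gon of circumradius 10.778 (√(r²−h²) with h=2.2 from center) (perimeter = 2·16·10.778·sin(180°/16) = 67.28 mm); After intersecting: the r=11 sphere at (-4, 4) partially overlaps the r=9.5 sphere; clipping to the common part keeps 193.30 mm² — boundary = 50.44 mm. So its perimeter = 50.44 mm. Layer 27 (z = 5.4): the r=9.5 sphere slices to a regular 16-gon of circumradius 8.570 (√(r²−h²) with h=4.1 from center) (perimeter = 2·16·8.570·sin(180°/16) = 53.50 mm); the r=11 sphere at (-4, 4) contributes a regular 16-gon of circumradius √(11²−8.6²) = 6.859 (perimeter = 2·16·6.859·sin(180°/16) = 42.82 mm); Keeping only the common overlap: the r=11 sphere at (-4, 4) partially overlaps the r=9.5 sphere; clipping to the common part keeps 96.16 mm² — boundary = 35.98 mm. So its perimeter = 35.98 mm. Layer 59 is larger (50.44 vs 35.98 mm).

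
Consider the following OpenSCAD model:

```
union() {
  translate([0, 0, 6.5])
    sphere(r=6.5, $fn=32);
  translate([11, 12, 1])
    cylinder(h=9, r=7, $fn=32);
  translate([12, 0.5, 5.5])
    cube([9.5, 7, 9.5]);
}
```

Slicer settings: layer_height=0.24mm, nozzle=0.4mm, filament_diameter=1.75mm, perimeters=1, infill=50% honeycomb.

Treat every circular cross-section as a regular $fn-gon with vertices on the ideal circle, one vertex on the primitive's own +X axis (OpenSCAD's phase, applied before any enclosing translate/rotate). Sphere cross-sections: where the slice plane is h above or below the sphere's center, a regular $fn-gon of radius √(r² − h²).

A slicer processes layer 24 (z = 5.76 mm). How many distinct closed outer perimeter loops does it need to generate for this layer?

At z = 5.76 mm: the r=6.5 sphere slices to a regular 32-gon of circumradius 6.458 (√(r²−h²) with h=0.74 from center); the r=7 cylinder at (11, 12) gives a regular 32-gon of circumradius 7 (constant along its height); the cube at (12, 0.5) (footprint 9.5×7) is included at this height; Merging all regions: the regions partially overlap (shared area 6.73 mm²), so overlapping operands fuse into one piece — 2 connected regions. The result has 2 disconnected regions.

2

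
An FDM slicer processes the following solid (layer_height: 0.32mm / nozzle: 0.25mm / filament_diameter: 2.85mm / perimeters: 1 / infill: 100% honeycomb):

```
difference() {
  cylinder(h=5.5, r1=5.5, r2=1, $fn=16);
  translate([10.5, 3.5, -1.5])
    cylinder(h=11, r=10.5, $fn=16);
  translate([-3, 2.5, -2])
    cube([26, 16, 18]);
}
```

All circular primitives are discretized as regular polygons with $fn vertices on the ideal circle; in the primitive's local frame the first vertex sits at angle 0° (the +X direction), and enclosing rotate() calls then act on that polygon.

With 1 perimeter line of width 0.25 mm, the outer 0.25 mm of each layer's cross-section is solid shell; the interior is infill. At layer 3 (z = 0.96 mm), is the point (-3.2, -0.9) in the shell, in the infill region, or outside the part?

infill

At z = 0.96 mm: the cone: at t=0.175 of its height the radius interpolates to r₁+(r₂−r₁)t = 4.715, giving a regular 16-gon of that circumradius; the r=10.5 cylinder at (10.5, 3.5) gives a regular 16-gon of circumradius 10.5 (constant along its height); the cube at (-3, 2.5) (footprint 26×16) is included at this height; After the difference (first − rest): starting from the cone, the r=10.5 cylinder at (10.5, 3.5) partially overlaps it — only the 24.53 mm² overlap (of its 337.53 mm²) is removed, clipping the outline; the 26×16 cube at (-3, 2.5) partially overlaps it — only the 5.65 mm² overlap (of its 416.00 mm²) is removed, clipping the outline — 1 connected region. Overall, the cross-section is a single solid region. The nearest boundary edge runs (-4.36, -1.80)→(-4.71, 0.00); distance from the point to it = 1.31 mm. The point is inside the cross-section and 1.31 mm from the nearest boundary — more than the 0.25 mm shell width (1 × 0.25), so it's in the infill interior.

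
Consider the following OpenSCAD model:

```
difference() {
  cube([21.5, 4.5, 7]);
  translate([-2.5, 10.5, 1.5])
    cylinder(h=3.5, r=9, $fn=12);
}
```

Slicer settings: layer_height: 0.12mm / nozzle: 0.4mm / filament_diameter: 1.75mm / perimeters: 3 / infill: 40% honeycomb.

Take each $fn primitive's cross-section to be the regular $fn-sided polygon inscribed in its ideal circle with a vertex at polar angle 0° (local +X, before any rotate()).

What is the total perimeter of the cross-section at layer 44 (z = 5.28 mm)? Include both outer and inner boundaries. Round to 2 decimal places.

At z = 5.28 mm: the cube is present — its section is the full 21.5×4.5 rectangle (perimeter 52.00 mm); the cylinder at (-2.5, 10.5) is not intersected at this z (z outside [1.5, 5]); Taking the first minus the rest: none of the subtracted shapes is present at this height, so the 21.5×4.5 cube is unchanged — boundary = 52.00 mm. Overall, the cross-section is a single solid region. Total boundary length (outer) = 52.00 mm.

52.00 mm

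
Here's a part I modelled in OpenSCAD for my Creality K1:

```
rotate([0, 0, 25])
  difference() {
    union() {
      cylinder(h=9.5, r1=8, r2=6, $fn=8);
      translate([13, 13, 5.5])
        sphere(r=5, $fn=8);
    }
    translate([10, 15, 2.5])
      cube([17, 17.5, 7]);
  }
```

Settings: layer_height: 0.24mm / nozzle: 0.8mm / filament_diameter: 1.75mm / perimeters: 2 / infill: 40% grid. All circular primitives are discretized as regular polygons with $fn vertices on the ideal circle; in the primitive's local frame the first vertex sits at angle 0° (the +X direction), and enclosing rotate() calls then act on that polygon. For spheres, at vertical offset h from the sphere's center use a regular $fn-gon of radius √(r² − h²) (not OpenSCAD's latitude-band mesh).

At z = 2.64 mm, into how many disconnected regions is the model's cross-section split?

2

At z = 2.64 mm: the cone: at t=0.278 of its height the radius interpolates to r₁+(r₂−r₁)t = 7.444, giving a regular 8-gon of that circumradius; the sphere at (13, 13): section is a regular 8-gon, circumradius = √(r²−h²) = √(5²−2.86²) = 4.101; Merging all regions: the 2 present regions are separate (no shared area or edge), so areas and boundary lengths simply add and each stays a separate island — 2 connected regions; the cube at (10, 15) is present — its section is the full 17×17.5 rectangle; Subtracting the remaining from the first: starting from the result so far, the 17×17.5 cube at (10, 15) partially overlaps it — only the 8.95 mm² overlap (of its 297.50 mm²) is removed, clipping the outline — 2 connected regions; (whole slice rotated 25° about Z — lengths, areas and connectivity unchanged). The result has 2 disconnected regions.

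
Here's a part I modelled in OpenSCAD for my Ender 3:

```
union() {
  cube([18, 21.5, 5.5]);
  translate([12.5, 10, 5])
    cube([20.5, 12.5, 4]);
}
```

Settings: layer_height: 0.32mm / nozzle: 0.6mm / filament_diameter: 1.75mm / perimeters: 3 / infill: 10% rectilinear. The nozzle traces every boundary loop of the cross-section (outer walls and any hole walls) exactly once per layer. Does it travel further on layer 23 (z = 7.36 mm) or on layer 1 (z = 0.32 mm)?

layer 1 (z = 0.32 mm)

Layer 23 (z = 7.36): the cube does not reach this height (z outside [0, 5.5]); the 20.5×12.5 cube at (12.5, 10) contributes its full rectangle (perimeter 66.00 mm); Merging all regions: only the 20.5×12.5 cube at (12.5, 10) is present, so the union is just that shape — boundary = 66.00 mm. So its perimeter = 66.00 mm. Layer 1 (z = 0.32): the 18×21.5 cube contributes its full rectangle (perimeter 79.00 mm); the cube at (12.5, 10) is not intersected at this z (z outside [5, 9]); Merging all regions: only the 18×21.5 cube is present, so the union is just that shape — boundary = 79.00 mm. So its perimeter = 79.00 mm. Layer 1 is larger (79.00 vs 66.00 mm).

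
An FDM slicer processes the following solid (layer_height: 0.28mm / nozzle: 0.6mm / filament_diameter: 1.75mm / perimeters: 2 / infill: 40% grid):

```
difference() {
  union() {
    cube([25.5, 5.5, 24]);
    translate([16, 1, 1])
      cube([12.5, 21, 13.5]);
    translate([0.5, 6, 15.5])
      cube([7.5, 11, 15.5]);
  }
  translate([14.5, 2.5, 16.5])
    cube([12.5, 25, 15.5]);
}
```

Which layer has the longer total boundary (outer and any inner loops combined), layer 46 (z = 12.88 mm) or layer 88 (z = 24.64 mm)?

Layer 46 (z = 12.88): the cube (footprint 25.5×5.5) is included at this height (perimeter 62.00 mm); the cube at (16, 1) is present — its section is the full 12.5×21 rectangle (perimeter 67.00 mm); the cube at (0.5, 6) does not reach this height (z outside [15.5, 31]); Taking the union: the regions partially overlap (shared area 42.75 mm²), so the edge portions inside another operand are dropped and the merged outline is re-measured after clipping — boundary = 101.00 mm; the cube at (14.5, 2.5) does not reach this height (z outside [16.5, 32]); Subtracting the remaining from the first: none of the subtracted shapes is present at this height, so the result so far is unchanged — boundary = 101.00 mm. So its perimeter = 101.00 mm. Layer 88 (z = 24.64): the cube is not intersected at this z (z outside [0, 24]); the cube at (16, 1) is absent (z outside [1, 14.5]); the cube at (0.5, 6) (footprint 7.5×11) is included at this height (perimeter 37.00 mm); Taking the union: only the 7.5×11 cube at (0.5, 6) is present, so the union is just that shape — boundary = 37.00 mm; the cube at (14.5, 2.5) (footprint 12.5×25) is included at this height (perimeter 75.00 mm); Taking the first minus the rest: starting from that combined region, the 12.5×25 cube at (14.5, 2.5) misses the remaining region (no effect) — boundary = 37.00 mm. So its perimeter = 37.00 mm. Layer 46 is larger (101.00 vs 37.00 mm).

layer 46 (z = 12.88 mm)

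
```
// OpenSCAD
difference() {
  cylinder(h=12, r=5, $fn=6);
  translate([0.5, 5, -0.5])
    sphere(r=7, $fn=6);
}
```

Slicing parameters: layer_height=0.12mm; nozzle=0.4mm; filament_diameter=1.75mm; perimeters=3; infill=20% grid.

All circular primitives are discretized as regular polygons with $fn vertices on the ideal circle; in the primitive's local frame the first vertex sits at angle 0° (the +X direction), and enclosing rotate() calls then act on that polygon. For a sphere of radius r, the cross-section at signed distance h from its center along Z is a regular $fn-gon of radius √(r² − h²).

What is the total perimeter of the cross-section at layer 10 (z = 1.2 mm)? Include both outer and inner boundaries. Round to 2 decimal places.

28.21 mm

At z = 1.2 mm: the cylinder: section is a regular 6-gon, circumradius r=5 (perimeter = 2·6·5.000·sin(180°/6) = 30.00 mm); the r=7 sphere at (0.5, 5) slices to a regular 6-gon of circumradius 6.790 (√(r²−h²) with h=1.7 from center) (perimeter = 2·6·6.790·sin(180°/6) = 40.74 mm); Taking the first minus the rest: starting from the r=5 cylinder, the r=7 sphere at (0.5, 5) partially overlaps it — only the 37.65 mm² overlap (of its 119.80 mm²) is removed, clipping the outline — boundary = 28.21 mm. Overall, the cross-section is a single solid region. Total boundary length (outer) = 28.21 mm.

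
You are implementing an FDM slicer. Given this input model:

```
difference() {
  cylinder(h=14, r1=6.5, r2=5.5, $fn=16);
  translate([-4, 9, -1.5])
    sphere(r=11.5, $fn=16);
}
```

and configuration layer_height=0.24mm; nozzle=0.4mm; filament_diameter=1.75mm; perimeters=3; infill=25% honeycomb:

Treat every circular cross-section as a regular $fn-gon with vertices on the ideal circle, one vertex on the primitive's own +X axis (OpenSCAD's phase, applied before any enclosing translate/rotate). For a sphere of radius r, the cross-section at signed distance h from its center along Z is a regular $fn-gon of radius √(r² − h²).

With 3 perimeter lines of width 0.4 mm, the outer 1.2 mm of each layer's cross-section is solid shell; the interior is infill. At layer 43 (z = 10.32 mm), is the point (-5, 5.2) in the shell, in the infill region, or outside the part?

outside

At z = 10.32 mm: the cone (r1=6.5→r2=5.5) has section circumradius 5.763 here — a regular 16-gon; the sphere at (-4, 9) does not reach this height (|z−center|=11.820 > r=11.5); Taking the first minus the rest: none of the subtracted shapes is present at this height, so the cone is unchanged — 1 connected region. Overall, the cross-section is a single solid region. The nearest boundary edge runs (-2.21, 5.32)→(-4.07, 4.07); distance from the point to it = 1.46 mm. The point is not inside any of the regions above, so it lies outside the cross-section (1.46 mm from the nearest boundary).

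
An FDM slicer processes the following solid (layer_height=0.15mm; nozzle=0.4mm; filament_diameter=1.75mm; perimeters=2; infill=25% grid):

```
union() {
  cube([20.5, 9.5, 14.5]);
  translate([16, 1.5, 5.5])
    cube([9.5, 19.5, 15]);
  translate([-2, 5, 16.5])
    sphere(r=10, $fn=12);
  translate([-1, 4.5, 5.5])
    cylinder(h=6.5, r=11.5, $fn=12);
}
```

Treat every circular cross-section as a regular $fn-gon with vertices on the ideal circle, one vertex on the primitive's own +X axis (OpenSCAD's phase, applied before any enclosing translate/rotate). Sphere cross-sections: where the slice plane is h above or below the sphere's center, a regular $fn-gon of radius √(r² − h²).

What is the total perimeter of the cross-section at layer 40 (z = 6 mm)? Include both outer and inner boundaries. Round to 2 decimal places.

At z = 6 mm: the cube (footprint 20.5×9.5) is included at this height (perimeter 60.00 mm); the cube at (16, 1.5) (footprint 9.5×19.5) is included at this height (perimeter 58.00 mm); the sphere at (-2, 5) is absent (|z−center|=10.500 > r=10); the cylinder at (-1, 4.5): section is a regular 12-gon, circumradius r=11.5 (perimeter = 2·12·11.500·sin(180°/12) = 71.43 mm); Merging all regions: the regions partially overlap (shared area 129.69 mm²), so the edge portions inside another operand are dropped and the merged outline is re-measured after clipping — boundary = 126.64 mm. Overall, the cross-section is a single solid region. Total boundary length (outer) = 126.64 mm.

126.64 mm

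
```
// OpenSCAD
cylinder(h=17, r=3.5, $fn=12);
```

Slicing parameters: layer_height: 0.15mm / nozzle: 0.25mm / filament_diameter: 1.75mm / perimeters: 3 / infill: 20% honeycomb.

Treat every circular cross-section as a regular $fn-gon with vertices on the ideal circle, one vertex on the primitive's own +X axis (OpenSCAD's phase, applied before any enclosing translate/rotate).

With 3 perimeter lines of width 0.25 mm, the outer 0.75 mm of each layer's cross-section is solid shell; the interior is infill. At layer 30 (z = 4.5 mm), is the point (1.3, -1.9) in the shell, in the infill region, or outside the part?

infill

At z = 4.5 mm: the r=3.5 cylinder contributes a regular 12-gon of circumradius 3.5. Overall, the cross-section is a single solid region. The nearest boundary edge runs (1.75, -3.03)→(3.03, -1.75); distance from the point to it = 1.12 mm. The point is inside the cross-section and 1.12 mm from the nearest boundary — more than the 0.75 mm shell width (3 × 0.25), so it's in the infill interior.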